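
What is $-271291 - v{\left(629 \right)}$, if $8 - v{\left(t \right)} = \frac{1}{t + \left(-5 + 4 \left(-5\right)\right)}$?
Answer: $- \frac{163864595}{604} \approx -2.713 \cdot 10^{5}$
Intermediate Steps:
$v{\left(t \right)} = 8 - \frac{1}{-25 + t}$ ($v{\left(t \right)} = 8 - \frac{1}{t + \left(-5 + 4 \left(-5\right)\right)} = 8 - \frac{1}{t - 25} = 8 - \frac{1}{-25 + t}$)
$-271291 - v{\left(629 \right)} = -271291 - \frac{-201 + 8 \cdot 629}{-25 + 629} = -271291 - \frac{-201 + 5032}{604} = -271291 - \frac{1}{604} \cdot 4831 = -271291 - \frac{4831}{604} = - \frac{163864595}{604}$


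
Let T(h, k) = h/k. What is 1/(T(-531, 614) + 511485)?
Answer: 614/314051259 ≈ 1.9551e-6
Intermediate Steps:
1/(T(-531, 614) + 511485) = 1/(-531/614 + 511485) = 1/(314051259/614) = 614/314051259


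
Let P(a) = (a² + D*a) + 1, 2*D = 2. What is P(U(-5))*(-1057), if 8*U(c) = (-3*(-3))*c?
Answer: -1827553/64 ≈ -28556.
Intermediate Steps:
D = 1 (D = (½)*2 = 1)
U(c) = 9*c/8 (U(c) = ((-3*(-3))*c)/8 = (9*c)/8 = 9*c/8)
P(a) = 1 + a + a² (P(a) = (a² + 1*a) + 1 = (a² + a) + 1 = (a + a²) + 1 = 1 + a + a²)
P(U(-5))*(-1057) = (1 + (9/8)*(-5) + ((9/8)*(-5))²)*(-1057) = (1 - 45/8 + (-45/8)²)*(-1057) = (1 - 45/8 + 2025/64)*(-1057) = (1729/64)*(-1057) = -1827553/64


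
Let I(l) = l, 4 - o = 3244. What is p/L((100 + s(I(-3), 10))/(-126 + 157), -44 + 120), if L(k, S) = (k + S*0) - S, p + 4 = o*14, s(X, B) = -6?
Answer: 703142/1131 ≈ 621.70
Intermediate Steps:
o = -3240 (o = 4 - 1*3244 = 4 - 3244 = -3240)
p = -45364 (p = -4 - 3240*14 = -4 - 45360 = -45364)
L(k, S) = k - S (L(k, S) = (k + 0) - S = k - S)
p/L((100 + s(I(-3), 10))/(-126 + 157), -44 + 120) = -45364/((100 - 6)/(-126 + 157) - (-44 + 120)) = -45364/(94/31 - 1*76) = -45364/(94*(1/31) - 76) = -45364/(94/31 - 76) = -45364/(-2262/31) = -45364*(-31/2262) = 703142/1131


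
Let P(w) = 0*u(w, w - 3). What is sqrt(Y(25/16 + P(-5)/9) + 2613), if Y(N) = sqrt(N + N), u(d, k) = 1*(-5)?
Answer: sqrt(10452 + 5*sqrt(2))/2 ≈ 51.135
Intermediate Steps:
u(d, k) = -5
P(w) = 0 (P(w) = 0*(-5) = 0)
Y(N) = sqrt(2)*sqrt(N) (Y(N) = sqrt(2*N) = sqrt(2)*sqrt(N))
sqrt(Y(25/16 + P(-5)/9) + 2613) = sqrt(sqrt(2)*sqrt(25/16 + 0/9) + 2613) = sqrt(sqrt(2)*sqrt(25*(1/16) + 0*(1/9)) + 2613) = sqrt(sqrt(2)*sqrt(25/16 + 0) + 2613) = sqrt(sqrt(2)*sqrt(25/16) + 2613) = sqrt(sqrt(2)*(5/4) + 2613) = sqrt(5*sqrt(2)/4 + 2613) = sqrt(2613 + 5*sqrt(2)/4)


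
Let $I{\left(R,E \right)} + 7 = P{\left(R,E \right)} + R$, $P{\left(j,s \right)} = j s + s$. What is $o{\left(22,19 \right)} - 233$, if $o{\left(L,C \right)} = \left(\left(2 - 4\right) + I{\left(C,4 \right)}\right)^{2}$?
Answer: $7867$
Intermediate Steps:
$P{\left(j,s \right)} = s + j s$
$I{\left(R,E \right)} = -7 + R + E \left(1 + R\right)$ ($I{\left(R,E \right)} = -7 + \left(E \left(1 + R\right) + R\right) = -7 + \left(R + E \left(1 + R\right)\right) = -7 + R + E \left(1 + R\right)$)
$o{\left(L,C \right)} = \left(-5 + 5 C\right)^{2}$ ($o{\left(L,C \right)} = \left(\left(2 - 4\right) + \left(-7 + C + 4 \left(1 + C\right)\right)\right)^{2} = \left(\left(2 - 4\right) + \left(-7 + C + \left(4 + 4 C\right)\right)\right)^{2} = \left(-2 + \left(-3 + 5 C\right)\right)^{2} = \left(-5 + 5 C\right)^{2}$)
$o{\left(22,19 \right)} - 233 = 25 \left(-1 + 19\right)^{2} - 233 = 25 \cdot 18^{2} - 233 = 25 \cdot 324 - 233 = 8100 - 233 = 7867$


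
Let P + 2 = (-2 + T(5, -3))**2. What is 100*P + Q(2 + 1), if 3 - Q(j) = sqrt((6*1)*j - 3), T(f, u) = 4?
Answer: 203 - sqrt(15) ≈ 199.13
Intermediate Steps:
Q(j) = 3 - sqrt(-3 + 6*j) (Q(j) = 3 - sqrt((6*1)*j - 3) = 3 - sqrt(6*j - 3) = 3 - sqrt(-3 + 6*j))
P = 2 (P = -2 + (-2 + 4)**2 = -2 + 2**2 = -2 + 4 = 2)
100*P + Q(2 + 1) = 100*2 + (3 - sqrt(-3 + 6*(2 + 1))) = 200 + (3 - sqrt(-3 + 6*3)) = 200 + (3 - sqrt(-3 + 18)) = 200 + (3 - sqrt(15)) = 203 - sqrt(15)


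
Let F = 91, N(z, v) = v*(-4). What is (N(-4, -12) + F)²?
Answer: 19321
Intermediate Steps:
N(z, v) = -4*v
(N(-4, -12) + F)² = (-4*(-12) + 91)² = (48 + 91)² = 139² = 19321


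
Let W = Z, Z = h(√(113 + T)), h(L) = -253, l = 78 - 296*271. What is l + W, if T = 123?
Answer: -80391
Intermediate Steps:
l = -80138 (l = 78 - 80216 = -80138)
Z = -253
W = -253
l + W = -80138 - 253 = -80391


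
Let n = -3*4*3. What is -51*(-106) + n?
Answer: 5370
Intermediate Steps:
n = -36 (n = -12*3 = -36)
-51*(-106) + n = -51*(-106) - 36 = 5406 - 36 = 5370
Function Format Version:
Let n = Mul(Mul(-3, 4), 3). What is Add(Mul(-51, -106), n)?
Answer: 5370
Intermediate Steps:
n = -36 (n = Mul(-12, 3) = -36)
Add(Mul(-51, -106), n) = Add(Mul(-51, -106), -36) = Add(5406, -36) = 5370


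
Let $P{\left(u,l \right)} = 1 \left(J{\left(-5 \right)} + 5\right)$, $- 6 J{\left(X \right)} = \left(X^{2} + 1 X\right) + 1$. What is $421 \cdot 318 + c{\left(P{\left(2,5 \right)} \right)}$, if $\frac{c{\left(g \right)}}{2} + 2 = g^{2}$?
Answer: $\frac{267757}{2} \approx 1.3388 \cdot 10^{5}$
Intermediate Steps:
$J{\left(X \right)} = - \frac{1}{6} - \frac{X}{6} - \frac{X^{2}}{6}$ ($J{\left(X \right)} = - \frac{\left(X^{2} + 1 X\right) + 1}{6} = - \frac{\left(X^{2} + X\right) + 1}{6} = - \frac{\left(X + X^{2}\right) + 1}{6} = - \frac{1 + X + X^{2}}{6} = - \frac{1}{6} - \frac{X}{6} - \frac{X^{2}}{6}$)
$P{\left(u,l \right)} = \frac{3}{2}$ ($P{\left(u,l \right)} = 1 \left(\left(- \frac{1}{6} - - \frac{5}{6} - \frac{\left(-5\right)^{2}}{6}\right) + 5\right) = 1 \left(\left(- \frac{1}{6} + \frac{5}{6} - \frac{25}{6}\right) + 5\right) = 1 \left(- \frac{7}{2} + 5\right) = 1 \cdot \frac{3}{2} = \frac{3}{2}$)
$c{\left(g \right)} = -4 + 2 g^{2}$
$421 \cdot 318 + c{\left(P{\left(2,5 \right)} \right)} = 421 \cdot 318 - \left(4 - 2 \left(\frac{3}{2}\right)^{2}\right) = 133878 + \left(-4 + 2 \cdot \frac{9}{4}\right) = 133878 + \left(-4 + \frac{9}{2}\right) = 133878 + \frac{1}{2} = \frac{267757}{2}$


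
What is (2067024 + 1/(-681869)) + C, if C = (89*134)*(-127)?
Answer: 376679436717/681869 ≈ 5.5242e+5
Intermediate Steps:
C = -1514602 (C = 11926*(-127) = -1514602)
(2067024 + 1/(-681869)) + C = (2067024 + 1/(-681869)) - 1514602 = (2067024 - 1/681869) - 1514602 = 1409439587855/681869 - 1514602 = 376679436717/681869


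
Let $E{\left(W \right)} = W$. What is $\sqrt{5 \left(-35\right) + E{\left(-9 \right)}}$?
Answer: $2 i \sqrt{46} \approx 13.565 i$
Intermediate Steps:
$\sqrt{5 \left(-35\right) + E{\left(-9 \right)}} = \sqrt{5 \left(-35\right) - 9} = \sqrt{-175 - 9} = \sqrt{-184} = 2 i \sqrt{46}$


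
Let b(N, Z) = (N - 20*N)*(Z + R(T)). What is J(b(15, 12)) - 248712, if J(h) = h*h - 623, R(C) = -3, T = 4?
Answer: 6329890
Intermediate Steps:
b(N, Z) = -19*N*(-3 + Z) (b(N, Z) = (N - 20*N)*(Z - 3) = (-19*N)*(-3 + Z) = -19*N*(-3 + Z))
J(h) = -623 + h**2 (J(h) = h**2 - 623 = -623 + h**2)
J(b(15, 12)) - 248712 = (-623 + (19*15*(3 - 1*12))**2) - 248712 = (-623 + (19*15*(3 - 12))**2) - 248712 = (-623 + (19*15*(-9))**2) - 248712 = (-623 + (-2565)**2) - 248712 = (-623 + 6579225) - 248712 = 6578602 - 248712 = 6329890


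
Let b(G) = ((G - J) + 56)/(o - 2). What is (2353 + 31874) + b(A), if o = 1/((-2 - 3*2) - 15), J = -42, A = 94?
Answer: 1604253/47 ≈ 34133.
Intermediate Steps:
o = -1/23 (o = 1/((-2 - 6) - 15) = 1/(-8 - 15) = 1/(-23) = -1/23 ≈ -0.043478)
b(G) = -2254/47 - 23*G/47 (b(G) = ((G - 1*(-42)) + 56)/(-1/23 - 2) = ((G + 42) + 56)/(-47/23) = ((42 + G) + 56)*(-23/47) = (98 + G)*(-23/47) = -2254/47 - 23*G/47)
(2353 + 31874) + b(A) = (2353 + 31874) + (-2254/47 - 23/47*94) = 34227 + (-2254/47 - 46) = 34227 - 4416/47 = 1604253/47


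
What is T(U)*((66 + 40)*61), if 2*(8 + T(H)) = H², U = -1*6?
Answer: 64660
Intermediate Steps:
U = -6
T(H) = -8 + H²/2
T(U)*((66 + 40)*61) = (-8 + (½)*(-6)²)*((66 + 40)*61) = (-8 + (½)*36)*(106*61) = (-8 + 18)*6466 = 10*6466 = 64660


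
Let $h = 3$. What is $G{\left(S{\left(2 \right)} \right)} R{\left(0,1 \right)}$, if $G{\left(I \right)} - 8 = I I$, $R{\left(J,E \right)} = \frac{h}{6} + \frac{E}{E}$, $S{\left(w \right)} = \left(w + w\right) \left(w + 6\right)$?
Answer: $1548$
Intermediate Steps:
$S{\left(w \right)} = 2 w \left(6 + w\right)$
$R{\left(J,E \right)} = \frac{3}{2}$ ($R{\left(J,E \right)} = \frac{3}{6} + \frac{E}{E} = 3 \cdot \frac{1}{6} + 1 = \frac{1}{2} + 1 = \frac{3}{2}$)
$G{\left(I \right)} = 8 + I^{2}$ ($G{\left(I \right)} = 8 + I I = 8 + I^{2}$)
$G{\left(S{\left(2 \right)} \right)} R{\left(0,1 \right)} = \left(8 + \left(2 \cdot 2 \left(6 + 2\right)\right)^{2}\right) \frac{3}{2} = \left(8 + \left(2 \cdot 2 \cdot 8\right)^{2}\right) \frac{3}{2} = \left(8 + 32^{2}\right) \frac{3}{2} = \left(8 + 1024\right) \frac{3}{2} = 1032 \cdot \frac{3}{2} = 1548$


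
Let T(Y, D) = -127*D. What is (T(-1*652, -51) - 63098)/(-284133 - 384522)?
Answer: 56621/668655 ≈ 0.084679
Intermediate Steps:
(T(-1*652, -51) - 63098)/(-284133 - 384522) = (-127*(-51) - 63098)/(-284133 - 384522) = (6477 - 63098)/(-668655) = -56621*(-1/668655) = 56621/668655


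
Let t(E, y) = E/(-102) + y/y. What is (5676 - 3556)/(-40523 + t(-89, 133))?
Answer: -43248/826631 ≈ -0.052318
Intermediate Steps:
t(E, y) = 1 - E/102 (t(E, y) = E*(-1/102) + 1 = -E/102 + 1 = 1 - E/102)
(5676 - 3556)/(-40523 + t(-89, 133)) = (5676 - 3556)/(-40523 + (1 - 1/102*(-89))) = 2120/(-40523 + (1 + 89/102)) = 2120/(-40523 + 191/102) = 2120/(-4133155/102) = 2120*(-102/4133155) = -43248/826631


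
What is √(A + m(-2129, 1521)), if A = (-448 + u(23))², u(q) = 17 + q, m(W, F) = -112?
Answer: 4*√10397 ≈ 407.86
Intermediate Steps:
A = 166464 (A = (-448 + (17 + 23))² = (-448 + 40)² = (-408)² = 166464)
√(A + m(-2129, 1521)) = √(166464 - 112) = √166352 = 4*√10397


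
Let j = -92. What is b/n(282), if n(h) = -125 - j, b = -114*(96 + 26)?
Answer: 4636/11 ≈ 421.45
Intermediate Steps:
b = -13908 (b = -114*122 = -13908)
n(h) = -33 (n(h) = -125 - 1*(-92) = -125 + 92 = -33)
b/n(282) = -13908/(-33) = -13908*(-1/33) = 4636/11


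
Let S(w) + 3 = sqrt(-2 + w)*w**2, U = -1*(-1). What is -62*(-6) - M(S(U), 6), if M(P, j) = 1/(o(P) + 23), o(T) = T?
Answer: 149152/401 + I/401 ≈ 371.95 + 0.0024938*I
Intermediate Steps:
U = 1
S(w) = -3 + w**2*sqrt(-2 + w) (S(w) = -3 + sqrt(-2 + w)*w**2 = -3 + w**2*sqrt(-2 + w))
M(P, j) = 1/(23 + P) (M(P, j) = 1/(P + 23) = 1/(23 + P))
-62*(-6) - M(S(U), 6) = -62*(-6) - 1/(23 + (-3 + 1**2*sqrt(-2 + 1))) = 372 - 1/(23 + (-3 + 1*sqrt(-1))) = 372 - 1/(23 + (-3 + 1*I)) = 372 - 1/(23 + (-3 + I)) = 372 - 1/(20 + I) = 372 - (20 - I)/401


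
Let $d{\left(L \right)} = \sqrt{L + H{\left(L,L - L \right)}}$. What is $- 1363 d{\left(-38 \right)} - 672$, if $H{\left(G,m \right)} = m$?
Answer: $-672 - 1363 i \sqrt{38} \approx -672.0 - 8402.1 i$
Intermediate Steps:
$d{\left(L \right)} = \sqrt{L}$ ($d{\left(L \right)} = \sqrt{L + \left(L - L\right)} = \sqrt{L + 0} = \sqrt{L}$)
$- 1363 d{\left(-38 \right)} - 672 = - 1363 \sqrt{-38} - 672 = - 1363 i \sqrt{38} - 672 = -672 - 1363 i \sqrt{38}$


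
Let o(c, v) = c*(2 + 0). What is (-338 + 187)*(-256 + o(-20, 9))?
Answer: 44696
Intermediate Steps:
o(c, v) = 2*c (o(c, v) = c*2 = 2*c)
(-338 + 187)*(-256 + o(-20, 9)) = (-338 + 187)*(-256 + 2*(-20)) = -151*(-256 - 40) = -151*(-296) = 44696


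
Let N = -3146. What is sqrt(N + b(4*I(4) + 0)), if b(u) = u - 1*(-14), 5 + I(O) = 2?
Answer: 2*I*sqrt(786) ≈ 56.071*I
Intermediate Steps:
I(O) = -3 (I(O) = -5 + 2 = -3)
b(u) = 14 + u (b(u) = u + 14 = 14 + u)
sqrt(N + b(4*I(4) + 0)) = sqrt(-3146 + (14 + (4*(-3) + 0))) = sqrt(-3146 + (14 + (-12 + 0))) = sqrt(-3146 + (14 - 12)) = sqrt(-3146 + 2) = sqrt(-3144) = 2*I*sqrt(786)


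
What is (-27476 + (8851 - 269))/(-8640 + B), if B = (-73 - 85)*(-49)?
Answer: 9447/449 ≈ 21.040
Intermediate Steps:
B = 7742 (B = -158*(-49) = 7742)
(-27476 + (8851 - 269))/(-8640 + B) = (-27476 + (8851 - 269))/(-8640 + 7742) = (-27476 + 8582)/(-898) = -18894*(-1/898) = 9447/449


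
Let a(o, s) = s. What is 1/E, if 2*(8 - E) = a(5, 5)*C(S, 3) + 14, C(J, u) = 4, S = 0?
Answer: -⅑ ≈ -0.11111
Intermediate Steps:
E = -9 (E = 8 - (5*4 + 14)/2 = 8 - (20 + 14)/2 = 8 - ½*34 = 8 - 17 = -9)
1/E = 1/(-9) = -⅑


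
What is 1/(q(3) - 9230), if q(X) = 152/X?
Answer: -3/27538 ≈ -0.00010894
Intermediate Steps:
1/(q(3) - 9230) = 1/(152/3 - 9230) = 1/(-27538/3) = -3/27538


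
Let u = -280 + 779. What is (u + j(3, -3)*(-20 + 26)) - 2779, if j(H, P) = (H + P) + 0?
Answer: -2280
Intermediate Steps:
j(H, P) = H + P
u = 499
(u + j(3, -3)*(-20 + 26)) - 2779 = (499 + (3 - 3)*(-20 + 26)) - 2779 = (499 + 0*6) - 2779 = (499 + 0) - 2779 = 499 - 2779 = -2280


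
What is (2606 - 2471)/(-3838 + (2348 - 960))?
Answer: -27/490 ≈ -0.055102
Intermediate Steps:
(2606 - 2471)/(-3838 + (2348 - 960)) = 135/(-3838 + 1388) = 135/(-2450) = 135*(-1/2450) = -27/490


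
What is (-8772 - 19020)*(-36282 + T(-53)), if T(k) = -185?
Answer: 1013490864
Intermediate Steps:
(-8772 - 19020)*(-36282 + T(-53)) = (-8772 - 19020)*(-36282 - 185) = -27792*(-36467) = 1013490864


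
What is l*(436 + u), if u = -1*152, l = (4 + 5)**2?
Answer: 23004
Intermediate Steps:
l = 81 (l = 9**2 = 81)
u = -152
l*(436 + u) = 81*(436 - 152) = 81*284 = 23004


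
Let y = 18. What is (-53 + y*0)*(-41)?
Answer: 2173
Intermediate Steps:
(-53 + y*0)*(-41) = (-53 + 18*0)*(-41) = (-53 + 0)*(-41) = -53*(-41) = 2173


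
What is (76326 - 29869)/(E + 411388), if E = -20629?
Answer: 46457/390759 ≈ 0.11889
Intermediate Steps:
(76326 - 29869)/(E + 411388) = (76326 - 29869)/(-20629 + 411388) = 46457/390759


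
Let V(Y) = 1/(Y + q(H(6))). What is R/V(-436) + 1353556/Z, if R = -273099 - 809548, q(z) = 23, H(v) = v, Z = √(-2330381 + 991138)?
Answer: 447133211 - 1353556*I*√1339243/1339243 ≈ 4.4713e+8 - 1169.6*I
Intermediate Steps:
Z = I*√1339243 (Z = √(-1339243) = I*√1339243 ≈ 1157.3*I)
V(Y) = 1/(23 + Y) (V(Y) = 1/(Y + 23) = 1/(23 + Y))
R = -1082647
R/V(-436) + 1353556/Z = -1082647/(1/(23 - 436)) + 1353556/((I*√1339243)) = -1082647/(1/(-413)) + 1353556*(-I*√1339243/1339243) = -1082647/(-1/413) - 1353556*I*√1339243/1339243 = -1082647*(-413) - 1353556*I*√1339243/1339243 = 447133211 - 1353556*I*√1339243/1339243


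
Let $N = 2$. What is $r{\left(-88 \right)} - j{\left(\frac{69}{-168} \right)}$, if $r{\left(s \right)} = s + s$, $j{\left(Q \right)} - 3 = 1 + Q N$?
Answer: $- \frac{5017}{28} \approx -179.18$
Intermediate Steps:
$j{\left(Q \right)} = 4 + 2 Q$ ($j{\left(Q \right)} = 3 + \left(1 + Q 2\right) = 3 + \left(1 + 2 Q\right) = 4 + 2 Q$)
$r{\left(s \right)} = 2 s$
$r{\left(-88 \right)} - j{\left(\frac{69}{-168} \right)} = 2 \left(-88\right) - \left(4 + 2 \frac{69}{-168}\right) = -176 - \left(4 + 2 \cdot 69 \left(- \frac{1}{168}\right)\right) = -176 - \left(4 + 2 \left(- \frac{23}{56}\right)\right) = -176 - \left(4 - \frac{23}{28}\right) = -176 - \frac{89}{28} = - \frac{5017}{28}$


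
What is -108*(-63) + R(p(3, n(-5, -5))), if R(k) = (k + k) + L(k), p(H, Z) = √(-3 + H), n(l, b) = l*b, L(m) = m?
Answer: 6804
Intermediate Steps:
n(l, b) = b*l
R(k) = 3*k (R(k) = (k + k) + k = 2*k + k = 3*k)
-108*(-63) + R(p(3, n(-5, -5))) = -108*(-63) + 3*√(-3 + 3) = 6804 + 3*√0 = 6804 + 3*0 = 6804 + 0 = 6804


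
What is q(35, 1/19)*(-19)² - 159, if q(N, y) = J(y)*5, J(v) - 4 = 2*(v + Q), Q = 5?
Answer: 25301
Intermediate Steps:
J(v) = 14 + 2*v (J(v) = 4 + 2*(v + 5) = 4 + 2*(5 + v) = 4 + (10 + 2*v) = 14 + 2*v)
q(N, y) = 70 + 10*y (q(N, y) = (14 + 2*y)*5 = 70 + 10*y)
q(35, 1/19)*(-19)² - 159 = (70 + 10/19)*(-19)² - 159 = (70 + 10*(1/19))*361 - 159 = (70 + 10/19)*361 - 159 = (1340/19)*361 - 159 = 25460 - 159 = 25301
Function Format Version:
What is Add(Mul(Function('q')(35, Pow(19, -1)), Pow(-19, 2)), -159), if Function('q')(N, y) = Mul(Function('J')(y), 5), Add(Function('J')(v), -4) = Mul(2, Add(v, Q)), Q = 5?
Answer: 25301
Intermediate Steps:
Function('J')(v) = Add(14, Mul(2, v)) (Function('J')(v) = Add(4, Mul(2, Add(v, 5))) = Add(4, Mul(2, Add(5, v))) = Add(4, Add(10, Mul(2, v))) = Add(14, Mul(2, v)))
Function('q')(N, y) = Add(70, Mul(10, y)) (Function('q')(N, y) = Mul(Add(14, Mul(2, y)), 5) = Add(70, Mul(10, y)))
Add(Mul(Function('q')(35, Pow(19, -1)), Pow(-19, 2)), -159) = Add(Mul(Add(70, Mul(10, Pow(19, -1))), Pow(-19, 2)), -159) = Add(Mul(Add(70, Mul(10, Rational(1, 19))), 361), -159) = Add(Mul(Add(70, Rational(10, 19)), 361), -159) = Add(Mul(Rational(1340, 19), 361), -159) = Add(25460, -159) = 25301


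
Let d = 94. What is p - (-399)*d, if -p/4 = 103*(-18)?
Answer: 44922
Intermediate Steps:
p = 7416 (p = -412*(-18) = -4*(-1854) = 7416)
p - (-399)*d = 7416 - (-399)*94 = 7416 - 1*(-37506) = 7416 + 37506 = 44922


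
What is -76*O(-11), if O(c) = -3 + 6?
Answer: -228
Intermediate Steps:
O(c) = 3
-76*O(-11) = -76*3 = -228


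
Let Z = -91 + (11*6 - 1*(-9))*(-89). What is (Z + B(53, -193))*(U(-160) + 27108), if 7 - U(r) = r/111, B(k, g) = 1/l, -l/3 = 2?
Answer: -122193925225/666 ≈ -1.8347e+8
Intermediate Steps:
l = -6 (l = -3*2 = -6)
Z = -6766 (Z = -91 + (66 + 9)*(-89) = -91 + 75*(-89) = -91 - 6675 = -6766)
B(k, g) = -1/6 (B(k, g) = 1/(-6) = -1/6)
U(r) = 7 - r/111
(Z + B(53, -193))*(U(-160) + 27108) = (-6766 - 1/6)*((7 - 1/111*(-160)) + 27108) = -40597*((7 + 160/111) + 27108)/6 = -40597*(937/111 + 27108)/6 = -40597/6*3009925/111 = -122193925225/666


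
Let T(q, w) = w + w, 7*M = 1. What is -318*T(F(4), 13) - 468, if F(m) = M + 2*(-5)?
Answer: -8736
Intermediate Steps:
M = ⅐ (M = (⅐)*1 = ⅐ ≈ 0.14286)
F(m) = -69/7 (F(m) = ⅐ + 2*(-5) = ⅐ - 10 = -69/7)
T(q, w) = 2*w
-318*T(F(4), 13) - 468 = -636*13 - 468 = -318*26 - 468 = -8268 - 468 = -8736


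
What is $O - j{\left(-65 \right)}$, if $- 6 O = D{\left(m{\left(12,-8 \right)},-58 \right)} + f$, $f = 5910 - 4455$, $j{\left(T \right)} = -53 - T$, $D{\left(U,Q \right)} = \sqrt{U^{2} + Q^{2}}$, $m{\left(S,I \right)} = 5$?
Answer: $- \frac{509}{2} - \frac{\sqrt{3389}}{6} \approx -264.2$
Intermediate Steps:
$D{\left(U,Q \right)} = \sqrt{Q^{2} + U^{2}}$
$f = 1455$ ($f = 5910 - 4455 = 1455$)
$O = - \frac{485}{2} - \frac{\sqrt{3389}}{6}$ ($O = - \frac{\sqrt{\left(-58\right)^{2} + 5^{2}} + 1455}{6} = - \frac{\sqrt{3364 + 25} + 1455}{6} = - \frac{\sqrt{3389} + 1455}{6} = - \frac{1455 + \sqrt{3389}}{6} = - \frac{485}{2} - \frac{\sqrt{3389}}{6} \approx -252.2$)
$O - j{\left(-65 \right)} = \left(- \frac{485}{2} - \frac{\sqrt{3389}}{6}\right) - \left(-53 - -65\right) = \left(- \frac{485}{2} - \frac{\sqrt{3389}}{6}\right) - \left(-53 + 65\right) = \left(- \frac{485}{2} - \frac{\sqrt{3389}}{6}\right) - 12 = - \frac{509}{2} - \frac{\sqrt{3389}}{6}$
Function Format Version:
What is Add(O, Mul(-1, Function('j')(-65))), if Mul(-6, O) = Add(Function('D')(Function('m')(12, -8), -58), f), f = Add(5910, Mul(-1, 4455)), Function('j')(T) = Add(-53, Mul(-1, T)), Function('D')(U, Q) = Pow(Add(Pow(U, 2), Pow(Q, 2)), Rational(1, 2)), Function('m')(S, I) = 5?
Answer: Add(Rational(-509, 2), Mul(Rational(-1, 6), Pow(3389, Rational(1, 2)))) ≈ -264.20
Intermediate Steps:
Function('D')(U, Q) = Pow(Add(Pow(Q, 2), Pow(U, 2)), Rational(1, 2))
f = 1455 (f = Add(5910, -4455) = 1455)
O = Add(Rational(-485, 2), Mul(Rational(-1, 6), Pow(3389, Rational(1, 2)))) (O = Mul(Rational(-1, 6), Add(Pow(Add(Pow(-58, 2), Pow(5, 2)), Rational(1, 2)), 1455)) = Mul(Rational(-1, 6), Add(Pow(Add(3364, 25), Rational(1, 2)), 1455)) = Mul(Rational(-1, 6), Add(Pow(3389, Rational(1, 2)), 1455)) = Mul(Rational(-1, 6), Add(1455, Pow(3389, Rational(1, 2)))) = Add(Rational(-485, 2), Mul(Rational(-1, 6), Pow(3389, Rational(1, 2)))) ≈ -252.20)
Add(O, Mul(-1, Function('j')(-65))) = Add(Add(Rational(-485, 2), Mul(Rational(-1, 6), Pow(3389, Rational(1, 2)))), Mul(-1, Add(-53, Mul(-1, -65)))) = Add(Add(Rational(-485, 2), Mul(Rational(-1, 6), Pow(3389, Rational(1, 2)))), Mul(-1, Add(-53, 65))) = Add(Add(Rational(-485, 2), Mul(Rational(-1, 6), Pow(3389, Rational(1, 2)))), Mul(-1, 12)) = Add(Add(Rational(-485, 2), Mul(Rational(-1, 6), Pow(3389, Rational(1, 2)))), -12) = Add(Rational(-509, 2), Mul(Rational(-1, 6), Pow(3389, Rational(1, 2))))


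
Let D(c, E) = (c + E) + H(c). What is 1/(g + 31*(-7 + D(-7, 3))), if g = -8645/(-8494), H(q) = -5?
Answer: -8494/4204379 ≈ -0.0020203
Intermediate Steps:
D(c, E) = -5 + E + c (D(c, E) = (c + E) - 5 = (E + c) - 5 = -5 + E + c)
g = 8645/8494 (g = -8645*(-1/8494) = 8645/8494 ≈ 1.0178)
1/(g + 31*(-7 + D(-7, 3))) = 1/(8645/8494 + 31*(-7 + (-5 + 3 - 7))) = 1/(8645/8494 + 31*(-7 - 9)) = 1/(8645/8494 + 31*(-16)) = 1/(8645/8494 - 496) = 1/(-4204379/8494) = -8494/4204379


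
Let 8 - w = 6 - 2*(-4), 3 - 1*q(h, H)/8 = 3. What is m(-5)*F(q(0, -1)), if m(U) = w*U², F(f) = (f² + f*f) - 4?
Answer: 600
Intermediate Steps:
q(h, H) = 0 (q(h, H) = 24 - 8*3 = 24 - 24 = 0)
F(f) = -4 + 2*f² (F(f) = (f² + f²) - 4 = 2*f² - 4 = -4 + 2*f²)
w = -6 (w = 8 - (6 - 2*(-4)) = 8 - (6 + 8) = 8 - 1*14 = 8 - 14 = -6)
m(U) = -6*U²
m(-5)*F(q(0, -1)) = (-6*(-5)²)*(-4 + 2*0²) = (-6*25)*(-4 + 2*0) = -150*(-4 + 0) = -150*(-4) = 600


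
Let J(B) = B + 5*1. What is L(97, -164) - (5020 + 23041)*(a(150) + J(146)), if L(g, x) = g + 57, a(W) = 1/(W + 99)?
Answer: -1055055254/249 ≈ -4.2372e+6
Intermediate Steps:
a(W) = 1/(99 + W)
J(B) = 5 + B (J(B) = B + 5 = 5 + B)
L(g, x) = 57 + g
L(97, -164) - (5020 + 23041)*(a(150) + J(146)) = (57 + 97) - (5020 + 23041)*(1/(99 + 150) + (5 + 146)) = 154 - 28061*(1/249 + 151) = 154 - 28061*37600/249 = 154 - 1*1055093600/249 = 154 - 1055093600/249 = -1055055254/249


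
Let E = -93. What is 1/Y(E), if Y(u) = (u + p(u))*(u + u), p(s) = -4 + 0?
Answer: 1/18042 ≈ 5.5426e-5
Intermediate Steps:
p(s) = -4
Y(u) = 2*u*(-4 + u) (Y(u) = (u - 4)*(u + u) = (-4 + u)*(2*u) = 2*u*(-4 + u))
1/Y(E) = 1/(2*(-93)*(-4 - 93)) = 1/(2*(-93)*(-97)) = 1/18042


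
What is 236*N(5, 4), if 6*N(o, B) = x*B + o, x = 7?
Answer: 1298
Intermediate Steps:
N(o, B) = o/6 + 7*B/6 (N(o, B) = (7*B + o)/6 = (o + 7*B)/6 = o/6 + 7*B/6)
236*N(5, 4) = 236*((1/6)*5 + (7/6)*4) = 236*(5/6 + 14/3) = 236*(11/2) = 1298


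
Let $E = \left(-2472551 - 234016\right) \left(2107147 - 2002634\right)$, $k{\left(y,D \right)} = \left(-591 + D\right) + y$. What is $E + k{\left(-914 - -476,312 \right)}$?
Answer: $-282871437588$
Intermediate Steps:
$k{\left(y,D \right)} = -591 + D + y$
$E = -282871436871$ ($E = \left(-2706567\right) 104513 = -282871436871$)
$E + k{\left(-914 - -476,312 \right)} = -282871436871 - 717 = -282871437588$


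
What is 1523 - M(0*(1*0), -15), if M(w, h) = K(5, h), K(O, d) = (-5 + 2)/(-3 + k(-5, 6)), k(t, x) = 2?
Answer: 1520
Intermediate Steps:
K(O, d) = 3 (K(O, d) = (-5 + 2)/(-3 + 2) = -3/(-1) = -3*(-1) = 3)
M(w, h) = 3
1523 - M(0*(1*0), -15) = 1523 - 1*3 = 1523 - 3 = 1520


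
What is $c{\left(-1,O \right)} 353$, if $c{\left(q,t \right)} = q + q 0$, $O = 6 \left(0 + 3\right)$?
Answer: $-353$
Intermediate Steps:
$O = 18$ ($O = 6 \cdot 3 = 18$)
$c{\left(q,t \right)} = q$ ($c{\left(q,t \right)} = q + 0 = q$)
$c{\left(-1,O \right)} 353 = \left(-1\right) 353 = -353$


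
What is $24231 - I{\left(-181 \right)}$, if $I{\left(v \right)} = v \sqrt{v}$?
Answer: $24231 + 181 i \sqrt{181} \approx 24231.0 + 2435.1 i$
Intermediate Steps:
$I{\left(v \right)} = v^{\frac{3}{2}}$
$24231 - I{\left(-181 \right)} = 24231 - \left(-181\right)^{\frac{3}{2}} = 24231 - - 181 i \sqrt{181} = 24231 + 181 i \sqrt{181}$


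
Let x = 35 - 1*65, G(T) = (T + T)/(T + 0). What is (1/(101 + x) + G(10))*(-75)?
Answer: -10725/71 ≈ -151.06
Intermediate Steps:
G(T) = 2 (G(T) = (2*T)/T = 2)
x = -30 (x = 35 - 65 = -30)
(1/(101 + x) + G(10))*(-75) = (1/(101 - 30) + 2)*(-75) = (1/71 + 2)*(-75) = (143/71)*(-75) = -10725/71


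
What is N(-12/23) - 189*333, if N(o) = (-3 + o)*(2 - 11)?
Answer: -1446822/23 ≈ -62905.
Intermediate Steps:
N(o) = 27 - 9*o (N(o) = (-3 + o)*(-9) = 27 - 9*o)
N(-12/23) - 189*333 = (27 - (-108)/23) - 189*333 = (27 - (-108)/23) - 62937 = (27 - 9*(-12/23)) - 62937 = (27 + 108/23) - 62937 = 729/23 - 62937 = -1446822/23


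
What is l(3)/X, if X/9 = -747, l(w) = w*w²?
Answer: -1/249 ≈ -0.0040161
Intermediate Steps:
l(w) = w³
X = -6723 (X = 9*(-747) = -6723)
l(3)/X = 3³/(-6723) = 27*(-1/6723) = -1/249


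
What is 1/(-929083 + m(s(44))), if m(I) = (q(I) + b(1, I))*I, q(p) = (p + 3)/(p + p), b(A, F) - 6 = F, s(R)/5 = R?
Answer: -2/1758503 ≈ -1.1373e-6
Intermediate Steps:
s(R) = 5*R
b(A, F) = 6 + F
q(p) = (3 + p)/(2*p) (q(p) = (3 + p)/((2*p)) = (3 + p)*(1/(2*p)) = (3 + p)/(2*p))
m(I) = I*(6 + I + (3 + I)/(2*I)) (m(I) = ((3 + I)/(2*I) + (6 + I))*I = (6 + I + (3 + I)/(2*I))*I = I*(6 + I + (3 + I)/(2*I)))
1/(-929083 + m(s(44))) = 1/(-929083 + (3/2 + (5*44)/2 + (5*44)*(6 + 5*44))) = 1/(-929083 + (3/2 + (½)*220 + 220*(6 + 220))) = 1/(-929083 + (3/2 + 110 + 220*226)) = 1/(-929083 + (3/2 + 110 + 49720)) = 1/(-929083 + 99663/2) = 1/(-1758503/2) = -2/1758503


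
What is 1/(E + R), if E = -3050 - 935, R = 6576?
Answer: 1/2591 ≈ 0.00038595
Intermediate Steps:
E = -3985
1/(E + R) = 1/(-3985 + 6576) = 1/2591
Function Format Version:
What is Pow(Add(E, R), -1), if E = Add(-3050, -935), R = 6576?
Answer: Rational(1, 2591) ≈ 0.00038595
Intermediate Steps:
E = -3985
Pow(Add(E, R), -1) = Pow(Add(-3985, 6576), -1) = Pow(2591, -1) = Rational(1, 2591)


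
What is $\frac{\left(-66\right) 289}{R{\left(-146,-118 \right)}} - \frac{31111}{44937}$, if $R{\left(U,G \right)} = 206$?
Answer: $- \frac{431768602}{4628511} \approx -93.285$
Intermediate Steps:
$\frac{\left(-66\right) 289}{R{\left(-146,-118 \right)}} - \frac{31111}{44937} = \frac{\left(-66\right) 289}{206} - \frac{31111}{44937} = \left(-19074\right) \frac{1}{206} - \frac{31111}{44937} = - \frac{9537}{103} - \frac{31111}{44937} = - \frac{431768602}{4628511}$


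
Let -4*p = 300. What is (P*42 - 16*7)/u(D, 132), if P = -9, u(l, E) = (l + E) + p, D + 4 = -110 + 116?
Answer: -490/59 ≈ -8.3051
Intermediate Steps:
p = -75 (p = -1/4*300 = -75)
D = 2 (D = -4 + (-110 + 116) = -4 + 6 = 2)
u(l, E) = -75 + E + l (u(l, E) = (l + E) - 75 = (E + l) - 75 = -75 + E + l)
(P*42 - 16*7)/u(D, 132) = (-9*42 - 16*7)/(-75 + 132 + 2) = (-378 - 112)/59 = -490*1/59 = -490/59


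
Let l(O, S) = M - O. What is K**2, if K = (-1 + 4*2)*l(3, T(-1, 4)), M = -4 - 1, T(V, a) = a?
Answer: 3136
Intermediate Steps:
M = -5
l(O, S) = -5 - O
K = -56 (K = (-1 + 4*2)*(-5 - 1*3) = (-1 + 8)*(-5 - 3) = 7*(-8) = -56)
K**2 = (-56)**2 = 3136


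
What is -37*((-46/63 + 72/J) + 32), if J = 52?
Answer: -989528/819 ≈ -1208.2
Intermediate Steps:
-37*((-46/63 + 72/J) + 32) = -37*((-46/63 + 72/52) + 32) = -37*((-46*1/63 + 72*(1/52)) + 32) = -37*((-46/63 + 18/13) + 32) = -37*(536/819 + 32) = -37*26744/819 = -989528/819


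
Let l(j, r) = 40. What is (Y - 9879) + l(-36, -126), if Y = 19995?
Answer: 10156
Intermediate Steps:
(Y - 9879) + l(-36, -126) = (19995 - 9879) + 40 = 10116 + 40 = 10156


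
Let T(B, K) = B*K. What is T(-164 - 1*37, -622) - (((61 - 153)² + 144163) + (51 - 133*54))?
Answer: -20474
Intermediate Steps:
T(-164 - 1*37, -622) - (((61 - 153)² + 144163) + (51 - 133*54)) = (-164 - 1*37)*(-622) - (((61 - 153)² + 144163) + (51 - 133*54)) = (-164 - 37)*(-622) - (((-92)² + 144163) + (51 - 7182)) = -201*(-622) - ((8464 + 144163) - 7131) = 125022 - (152627 - 7131) = 125022 - 1*145496 = 125022 - 145496 = -20474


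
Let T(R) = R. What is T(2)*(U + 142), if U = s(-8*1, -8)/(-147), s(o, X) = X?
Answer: 41764/147 ≈ 284.11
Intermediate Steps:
U = 8/147 (U = -8/(-147) = -8*(-1/147) = 8/147 ≈ 0.054422)
T(2)*(U + 142) = 2*(8/147 + 142) = 2*(20882/147) = 41764/147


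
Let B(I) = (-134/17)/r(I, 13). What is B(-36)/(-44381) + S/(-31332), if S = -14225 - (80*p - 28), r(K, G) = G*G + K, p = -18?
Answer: 182872998475/449146193916 ≈ 0.40716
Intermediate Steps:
r(K, G) = K + G² (r(K, G) = G² + K = K + G²)
B(I) = -134/(17*(169 + I)) (B(I) = (-134/17)/(I + 13²) = (-134*1/17)/(I + 169) = -134/(17*(169 + I)))
S = -12757 (S = -14225 - (80*(-18) - 28) = -14225 - (-1440 - 28) = -14225 - 1*(-1468) = -14225 + 1468 = -12757)
B(-36)/(-44381) + S/(-31332) = -134/(2873 + 17*(-36))/(-44381) - 12757/(-31332) = -134/(2873 - 612)*(-1/44381) - 12757*(-1/31332) = -134/2261*(-1/44381) + 12757/31332 = 134/100345441 + 12757/31332 = 182872998475/449146193916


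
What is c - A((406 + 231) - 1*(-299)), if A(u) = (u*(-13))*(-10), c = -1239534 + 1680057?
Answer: 318843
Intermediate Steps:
c = 440523
A(u) = 130*u (A(u) = -13*u*(-10) = 130*u)
c - A((406 + 231) - 1*(-299)) = 440523 - 130*((406 + 231) - 1*(-299)) = 440523 - 130*(637 + 299) = 440523 - 130*936 = 440523 - 1*121680 = 440523 - 121680 = 318843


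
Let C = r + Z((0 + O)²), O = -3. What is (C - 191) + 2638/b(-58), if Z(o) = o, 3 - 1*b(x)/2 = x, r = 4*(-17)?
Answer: -13931/61 ≈ -228.38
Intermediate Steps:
r = -68
b(x) = 6 - 2*x
C = -59 (C = -68 + (0 - 3)² = -68 + (-3)² = -68 + 9 = -59)
(C - 191) + 2638/b(-58) = (-59 - 191) + 2638/(6 - 2*(-58)) = -250 + 2638/(6 + 116) = -250 + 2638/122 = -250 + 2638*(1/122) = -250 + 1319/61 = -13931/61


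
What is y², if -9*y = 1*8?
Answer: 64/81 ≈ 0.79012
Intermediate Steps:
y = -8/9 ≈ -0.88889
y² = (-8/9)² = 64/81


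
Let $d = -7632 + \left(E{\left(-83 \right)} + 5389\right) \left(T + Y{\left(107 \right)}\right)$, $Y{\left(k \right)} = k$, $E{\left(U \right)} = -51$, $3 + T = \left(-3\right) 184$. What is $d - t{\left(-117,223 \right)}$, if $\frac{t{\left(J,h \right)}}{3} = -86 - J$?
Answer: $-2399149$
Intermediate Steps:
$T = -555$ ($T = -3 - 552 = -555$)
$t{\left(J,h \right)} = -258 - 3 J$ ($t{\left(J,h \right)} = 3 \left(-86 - J\right) = -258 - 3 J$)
$d = -2399056$ ($d = -7632 + \left(-51 + 5389\right) \left(-555 + 107\right) = -7632 + 5338 \left(-448\right) = -7632 - 2391424 = -2399056$)
$d - t{\left(-117,223 \right)} = -2399056 - \left(-258 - -351\right) = -2399056 - \left(-258 + 351\right) = -2399056 - 93 = -2399149$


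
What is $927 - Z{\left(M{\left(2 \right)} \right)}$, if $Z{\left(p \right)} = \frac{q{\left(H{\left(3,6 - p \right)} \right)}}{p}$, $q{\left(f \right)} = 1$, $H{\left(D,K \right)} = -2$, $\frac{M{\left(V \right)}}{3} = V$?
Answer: $\frac{5561}{6} \approx 926.83$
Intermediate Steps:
$M{\left(V \right)} = 3 V$
$Z{\left(p \right)} = \frac{1}{p}$ ($Z{\left(p \right)} = 1 \frac{1}{p} = \frac{1}{p}$)
$927 - Z{\left(M{\left(2 \right)} \right)} = 927 - \frac{1}{3 \cdot 2} = 927 - \frac{1}{6} = \frac{5561}{6}$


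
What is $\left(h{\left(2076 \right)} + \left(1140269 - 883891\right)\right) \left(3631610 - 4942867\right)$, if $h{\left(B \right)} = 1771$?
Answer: $-338499683293$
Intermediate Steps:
$\left(h{\left(2076 \right)} + \left(1140269 - 883891\right)\right) \left(3631610 - 4942867\right) = \left(1771 + \left(1140269 - 883891\right)\right) \left(3631610 - 4942867\right) = \left(1771 + 256378\right) \left(-1311257\right) = 258149 \left(-1311257\right) = -338499683293$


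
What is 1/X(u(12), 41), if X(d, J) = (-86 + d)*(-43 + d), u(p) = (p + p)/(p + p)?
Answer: 1/3570 ≈ 0.00028011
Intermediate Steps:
u(p) = 1 (u(p) = (2*p)/((2*p)) = (2*p)*(1/(2*p)) = 1)
1/X(u(12), 41) = 1/(3698 + 1**2 - 129*1) = 1/(3698 + 1 - 129) = 1/3570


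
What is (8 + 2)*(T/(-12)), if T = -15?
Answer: 25/2 ≈ 12.500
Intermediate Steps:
(8 + 2)*(T/(-12)) = (8 + 2)*(-15/(-12)) = 10*(-15*(-1/12)) = 10*(5/4) = 25/2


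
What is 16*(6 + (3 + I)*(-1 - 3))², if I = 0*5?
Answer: 576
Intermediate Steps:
I = 0
16*(6 + (3 + I)*(-1 - 3))² = 16*(6 + (3 + 0)*(-1 - 3))² = 16*(6 + 3*(-4))² = 16*(6 - 12)² = 16*(-6)² = 16*36 = 576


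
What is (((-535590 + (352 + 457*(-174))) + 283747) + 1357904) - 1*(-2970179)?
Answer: 3997074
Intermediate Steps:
(((-535590 + (352 + 457*(-174))) + 283747) + 1357904) - 1*(-2970179) = (((-535590 + (352 - 79518)) + 283747) + 1357904) + 2970179 = (((-535590 - 79166) + 283747) + 1357904) + 2970179 = ((-614756 + 283747) + 1357904) + 2970179 = (-331009 + 1357904) + 2970179 = 1026895 + 2970179 = 3997074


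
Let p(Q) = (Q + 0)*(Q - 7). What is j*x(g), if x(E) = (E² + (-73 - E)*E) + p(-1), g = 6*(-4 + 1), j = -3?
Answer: -3966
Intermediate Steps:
g = -18 (g = 6*(-3) = -18)
p(Q) = Q*(-7 + Q)
x(E) = 8 + E² + E*(-73 - E) (x(E) = (E² + (-73 - E)*E) - (-7 - 1) = (E² + E*(-73 - E)) - 1*(-8) = (E² + E*(-73 - E)) + 8 = 8 + E² + E*(-73 - E))
j*x(g) = -3*(8 - 73*(-18)) = -3*(8 + 1314) = -3*1322 = -3966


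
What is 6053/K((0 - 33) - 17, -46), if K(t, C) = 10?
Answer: 6053/10 ≈ 605.30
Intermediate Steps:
6053/K((0 - 33) - 17, -46) = 6053/10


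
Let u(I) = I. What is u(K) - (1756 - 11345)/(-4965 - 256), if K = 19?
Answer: 89610/5221 ≈ 17.163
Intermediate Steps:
u(K) - (1756 - 11345)/(-4965 - 256) = 19 - (1756 - 11345)/(-4965 - 256) = 19 - (-9589)/(-5221) = 19 - (-9589)*(-1)/5221 = 19 - 1*9589/5221 = 19 - 9589/5221 = 89610/5221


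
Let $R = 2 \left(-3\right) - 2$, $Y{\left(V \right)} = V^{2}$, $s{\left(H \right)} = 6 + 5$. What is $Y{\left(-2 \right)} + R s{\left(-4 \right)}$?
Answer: $-84$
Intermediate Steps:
$s{\left(H \right)} = 11$
$R = -8$ ($R = -6 - 2 = -8$)
$Y{\left(-2 \right)} + R s{\left(-4 \right)} = \left(-2\right)^{2} - 88 = 4 - 88 = -84$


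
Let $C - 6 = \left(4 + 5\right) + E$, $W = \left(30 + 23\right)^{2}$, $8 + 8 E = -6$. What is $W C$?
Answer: $\frac{148877}{4} \approx 37219.0$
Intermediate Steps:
$E = - \frac{7}{4}$ ($E = -1 + \frac{1}{8} \left(-6\right) = -1 - \frac{3}{4} = - \frac{7}{4} \approx -1.75$)
$W = 2809$ ($W = 53^{2} = 2809$)
$C = \frac{53}{4}$ ($C = 6 + \left(\left(4 + 5\right) - \frac{7}{4}\right) = 6 + \left(9 - \frac{7}{4}\right) = 6 + \frac{29}{4} = \frac{53}{4} \approx 13.25$)
$W C = 2809 \cdot \frac{53}{4} = \frac{148877}{4}$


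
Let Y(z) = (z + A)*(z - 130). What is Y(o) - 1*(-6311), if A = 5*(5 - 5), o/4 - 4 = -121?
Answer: 286175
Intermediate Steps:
o = -468 (o = 16 + 4*(-121) = 16 - 484 = -468)
A = 0 (A = 5*0 = 0)
Y(z) = z*(-130 + z) (Y(z) = (z + 0)*(z - 130) = z*(-130 + z))
Y(o) - 1*(-6311) = -468*(-130 - 468) - 1*(-6311) = -468*(-598) + 6311 = 279864 + 6311 = 286175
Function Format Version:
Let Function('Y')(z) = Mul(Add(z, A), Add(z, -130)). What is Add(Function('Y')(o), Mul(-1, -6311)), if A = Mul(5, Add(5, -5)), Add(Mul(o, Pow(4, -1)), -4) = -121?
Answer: 286175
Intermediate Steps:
o = -468 (o = Add(16, Mul(4, -121)) = Add(16, -484) = -468)
A = 0 (A = Mul(5, 0) = 0)
Function('Y')(z) = Mul(z, Add(-130, z)) (Function('Y')(z) = Mul(Add(z, 0), Add(z, -130)) = Mul(z, Add(-130, z)))
Add(Function('Y')(o), Mul(-1, -6311)) = Add(Mul(-468, Add(-130, -468)), Mul(-1, -6311)) = Add(Mul(-468, -598), 6311) = Add(279864, 6311) = 286175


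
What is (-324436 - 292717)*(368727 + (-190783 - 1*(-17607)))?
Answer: -120684886303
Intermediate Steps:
(-324436 - 292717)*(368727 + (-190783 - 1*(-17607))) = -617153*(368727 + (-190783 + 17607)) = -617153*(368727 - 173176) = -617153*195551 = -120684886303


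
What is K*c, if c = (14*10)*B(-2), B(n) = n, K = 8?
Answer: -2240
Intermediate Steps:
c = -280 (c = (14*10)*(-2) = 140*(-2) = -280)
K*c = 8*(-280) = -2240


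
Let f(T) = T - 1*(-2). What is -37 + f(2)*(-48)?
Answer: -229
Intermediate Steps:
f(T) = 2 + T (f(T) = T + 2 = 2 + T)
-37 + f(2)*(-48) = -37 + (2 + 2)*(-48) = -37 + 4*(-48) = -37 - 192 = -229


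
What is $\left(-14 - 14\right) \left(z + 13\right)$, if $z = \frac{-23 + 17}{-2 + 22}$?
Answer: $- \frac{1778}{5} \approx -355.6$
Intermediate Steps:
$z = - \frac{3}{10}$ ($z = - \frac{6}{20} = \left(-6\right) \frac{1}{20} = - \frac{3}{10} \approx -0.3$)
$\left(-14 - 14\right) \left(z + 13\right) = \left(-14 - 14\right) \left(- \frac{3}{10} + 13\right) = \left(-14 - 14\right) \frac{127}{10} = \left(-28\right) \frac{127}{10} = - \frac{1778}{5}$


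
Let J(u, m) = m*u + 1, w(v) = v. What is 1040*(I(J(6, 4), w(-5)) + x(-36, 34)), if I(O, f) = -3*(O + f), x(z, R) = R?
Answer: -27040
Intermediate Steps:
J(u, m) = 1 + m*u
I(O, f) = -3*O - 3*f
1040*(I(J(6, 4), w(-5)) + x(-36, 34)) = 1040*((-3*(1 + 4*6) - 3*(-5)) + 34) = 1040*((-3*(1 + 24) + 15) + 34) = 1040*((-3*25 + 15) + 34) = 1040*((-75 + 15) + 34) = 1040*(-60 + 34) = 1040*(-26) = -27040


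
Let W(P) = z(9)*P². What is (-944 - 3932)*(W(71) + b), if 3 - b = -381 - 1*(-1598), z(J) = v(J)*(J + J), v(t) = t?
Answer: -3976026928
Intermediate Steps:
z(J) = 2*J² (z(J) = J*(J + J) = J*(2*J) = 2*J²)
W(P) = 162*P² (W(P) = (2*9²)*P² = (2*81)*P² = 162*P²)
b = -1214 (b = 3 - (-381 - 1*(-1598)) = 3 - (-381 + 1598) = 3 - 1*1217 = 3 - 1217 = -1214)
(-944 - 3932)*(W(71) + b) = (-944 - 3932)*(162*71² - 1214) = -4876*(162*5041 - 1214) = -4876*(816642 - 1214) = -4876*815428 = -3976026928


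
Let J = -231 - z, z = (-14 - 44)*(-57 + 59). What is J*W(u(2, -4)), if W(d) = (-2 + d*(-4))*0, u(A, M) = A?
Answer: 0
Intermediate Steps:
z = -116 (z = -58*2 = -116)
W(d) = 0 (W(d) = (-2 - 4*d)*0 = 0)
J = -115 (J = -231 - 1*(-116) = -231 + 116 = -115)
J*W(u(2, -4)) = -115*0 = 0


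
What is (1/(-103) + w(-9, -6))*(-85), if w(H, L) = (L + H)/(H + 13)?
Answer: 131665/412 ≈ 319.58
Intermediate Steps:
w(H, L) = (H + L)/(13 + H)
(1/(-103) + w(-9, -6))*(-85) = (1/(-103) + (-9 - 6)/(13 - 9))*(-85) = (-1/103 - 15/4)*(-85) = -1549/412*(-85) = 131665/412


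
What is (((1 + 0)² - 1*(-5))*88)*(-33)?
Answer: -17424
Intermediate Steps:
(((1 + 0)² - 1*(-5))*88)*(-33) = ((1² + 5)*88)*(-33) = ((1 + 5)*88)*(-33) = (6*88)*(-33) = 528*(-33) = -17424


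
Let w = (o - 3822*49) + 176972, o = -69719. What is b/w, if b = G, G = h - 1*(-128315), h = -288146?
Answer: 53277/26675 ≈ 1.9973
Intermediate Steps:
G = -159831 (G = -288146 - 1*(-128315) = -288146 + 128315 = -159831)
b = -159831
w = -80025 (w = (-69719 - 3822*49) + 176972 = (-69719 - 187278) + 176972 = -256997 + 176972 = -80025)
b/w = -159831/(-80025) = -159831*(-1/80025) = 53277/26675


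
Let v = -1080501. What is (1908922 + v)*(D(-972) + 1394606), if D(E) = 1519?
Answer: 1156579268625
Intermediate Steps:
(1908922 + v)*(D(-972) + 1394606) = (1908922 - 1080501)*(1519 + 1394606) = 828421*1396125 = 1156579268625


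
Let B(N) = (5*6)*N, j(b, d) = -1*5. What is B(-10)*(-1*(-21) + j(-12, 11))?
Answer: -4800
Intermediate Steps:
j(b, d) = -5
B(N) = 30*N
B(-10)*(-1*(-21) + j(-12, 11)) = (30*(-10))*(-1*(-21) - 5) = -300*(21 - 5) = -300*16 = -4800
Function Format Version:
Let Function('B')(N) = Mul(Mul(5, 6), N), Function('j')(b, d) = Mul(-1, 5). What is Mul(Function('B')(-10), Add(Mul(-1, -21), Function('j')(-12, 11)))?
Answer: -4800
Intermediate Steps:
Function('j')(b, d) = -5
Function('B')(N) = Mul(30, N)
Mul(Function('B')(-10), Add(Mul(-1, -21), Function('j')(-12, 11))) = Mul(Mul(30, -10), Add(Mul(-1, -21), -5)) = Mul(-300, Add(21, -5)) = Mul(-300, 16) = -4800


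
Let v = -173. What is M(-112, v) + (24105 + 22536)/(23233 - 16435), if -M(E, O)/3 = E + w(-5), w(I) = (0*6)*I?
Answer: 776923/2266 ≈ 342.86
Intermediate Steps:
w(I) = 0 (w(I) = 0*I = 0)
M(E, O) = -3*E (M(E, O) = -3*(E + 0) = -3*E)
M(-112, v) + (24105 + 22536)/(23233 - 16435) = -3*(-112) + (24105 + 22536)/(23233 - 16435) = 336 + 46641/6798 = 336 + 46641*(1/6798) = 336 + 15547/2266 = 776923/2266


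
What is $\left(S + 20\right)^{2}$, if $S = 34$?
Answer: $2916$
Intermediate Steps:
$\left(S + 20\right)^{2} = \left(34 + 20\right)^{2} = 54^{2} = 2916$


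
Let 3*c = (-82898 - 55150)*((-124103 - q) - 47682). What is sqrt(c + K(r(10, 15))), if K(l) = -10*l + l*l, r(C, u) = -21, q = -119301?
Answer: sqrt(2415104395) ≈ 49144.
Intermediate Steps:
K(l) = l**2 - 10*l (K(l) = -10*l + l**2 = l**2 - 10*l)
c = 2415103744 (c = ((-82898 - 55150)*((-124103 - 1*(-119301)) - 47682))/3 = (-138048*((-124103 + 119301) - 47682))/3 = (-138048*(-4802 - 47682))/3 = (-138048*(-52484))/3 = (1/3)*7245311232 = 2415103744)
sqrt(c + K(r(10, 15))) = sqrt(2415103744 - 21*(-10 - 21)) = sqrt(2415103744 - 21*(-31)) = sqrt(2415103744 + 651) = sqrt(2415104395)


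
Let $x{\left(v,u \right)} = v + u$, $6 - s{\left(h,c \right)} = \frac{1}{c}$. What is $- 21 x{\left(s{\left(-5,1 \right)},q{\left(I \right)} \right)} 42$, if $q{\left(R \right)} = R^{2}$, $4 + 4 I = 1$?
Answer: $- \frac{39249}{8} \approx -4906.1$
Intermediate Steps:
$s{\left(h,c \right)} = 6 - \frac{1}{c}$
$I = - \frac{3}{4}$ ($I = -1 + \frac{1}{4} \cdot 1 = -1 + \frac{1}{4} = - \frac{3}{4} \approx -0.75$)
$x{\left(v,u \right)} = u + v$
$- 21 x{\left(s{\left(-5,1 \right)},q{\left(I \right)} \right)} 42 = - 21 \left(\left(- \frac{3}{4}\right)^{2} + \left(6 - 1^{-1}\right)\right) 42 = - 21 \left(\frac{9}{16} + \left(6 - 1\right)\right) 42 = - 21 \left(\frac{9}{16} + 5\right) 42 = \left(-21\right) \frac{89}{16} \cdot 42 = \left(- \frac{1869}{16}\right) 42 = - \frac{39249}{8}$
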